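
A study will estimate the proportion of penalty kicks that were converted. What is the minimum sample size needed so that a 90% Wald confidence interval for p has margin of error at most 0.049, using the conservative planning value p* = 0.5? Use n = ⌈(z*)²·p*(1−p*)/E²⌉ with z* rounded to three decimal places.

n = 282

The 90% critical value is z* = 1.645.
p*(1−p*) = 0.50·0.50 = 0.2500.
Required n before rounding: 2.706025 × 0.2500 / 0.049² = 281.760.
⌈281.760⌉ = 282.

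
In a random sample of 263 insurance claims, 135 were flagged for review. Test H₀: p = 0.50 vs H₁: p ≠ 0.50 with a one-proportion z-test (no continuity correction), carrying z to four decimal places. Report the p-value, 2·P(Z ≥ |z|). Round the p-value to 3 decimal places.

With x = 135 successes in n = 263, p̂ = 0.51331.
SE₀ = √(0.50·0.50/263) = 0.030831.
Test statistic (full precision, shown to 4 dp): z = (135/263 − 0.50)/SE₀ ≈ 0.4316.
From the standard normal, 2·P(Z ≥ |z|) = 0.666.

p-value = 0.666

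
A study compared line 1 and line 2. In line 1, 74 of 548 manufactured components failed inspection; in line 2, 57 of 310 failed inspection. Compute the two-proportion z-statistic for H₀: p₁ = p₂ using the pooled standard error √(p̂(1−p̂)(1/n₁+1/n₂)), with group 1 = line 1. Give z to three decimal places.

p̂₁ = 74/548 = 0.13504, p̂₂ = 57/310 = 0.18387.
Pooling: p̂ = 131/858 = 0.15268.
SE = √[p̂(1−p̂)(1/n₁+1/n₂)] = √[0.15268·0.84732·(1/548+1/310)] ≈ 0.025562.
z = -0.04883/0.025562 = -1.910.

z = -1.910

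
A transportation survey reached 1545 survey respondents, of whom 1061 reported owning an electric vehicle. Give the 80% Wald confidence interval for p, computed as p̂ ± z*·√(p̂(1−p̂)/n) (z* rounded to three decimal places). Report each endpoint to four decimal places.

The sample proportion is 1061/1545 = 0.68673.
SE = √(p̂(1−p̂)/n) = √(0.215131/1545) = 0.011800.
The 80% critical value is z* = 1.282.
Margin = 1.282·0.011800 = 0.01513.
Interval: 0.68673 ± 0.01513 → (0.6716, 0.7019).

(0.6716, 0.7019)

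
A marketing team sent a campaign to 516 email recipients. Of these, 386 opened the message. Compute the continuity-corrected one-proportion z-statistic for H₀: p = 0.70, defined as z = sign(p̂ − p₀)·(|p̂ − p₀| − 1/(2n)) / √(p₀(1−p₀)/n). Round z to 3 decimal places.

z = 2.334

Sample proportion p̂ = 386/516 = 0.74806. p̂ − p₀ = 0.048062.
Continuity correction 1/(2n) = 1/1032 = 0.000969.
Corrected numerator: |0.048062| − 0.000969 = 0.047093.
Null standard error: √(0.70·0.30/516) = √0.000406977 = 0.020174.
z = (+)0.047093/0.020174 = 2.334.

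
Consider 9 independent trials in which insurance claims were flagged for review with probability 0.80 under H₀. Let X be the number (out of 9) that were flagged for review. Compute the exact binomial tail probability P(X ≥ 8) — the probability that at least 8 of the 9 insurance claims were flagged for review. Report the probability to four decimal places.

X ~ Binomial(n=9, p=0.80).
P(X ≥ 8) = C(9,8)·0.80^8·0.20^1 + C(9,9)·0.80^9·0.20^0.
= 0.301990 + 0.134218 = 0.4362.

P = 0.4362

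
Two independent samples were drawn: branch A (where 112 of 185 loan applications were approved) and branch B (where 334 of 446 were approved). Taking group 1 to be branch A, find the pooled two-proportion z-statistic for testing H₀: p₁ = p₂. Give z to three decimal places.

p̂₁ = 112/185 = 0.60541, p̂₂ = 334/446 = 0.74888.
Pooled p̂ = (112+334)/(185+446) = 446/631 = 0.70681.
Pooled SE = √[0.2072277·0.00764756] ≈ 0.039809.
z = (p̂₁ − p̂₂)/SE = (0.60541 − 0.74888)/0.039809 = -0.14347/0.039809 = -3.604.

z = -3.604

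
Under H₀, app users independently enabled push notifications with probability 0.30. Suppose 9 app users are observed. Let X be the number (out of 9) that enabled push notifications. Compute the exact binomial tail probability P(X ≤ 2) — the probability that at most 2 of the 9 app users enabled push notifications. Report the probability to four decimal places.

P = 0.4628

X ~ Binomial(n=9, p=0.30).
P(X ≤ 2) = C(9,0)·0.30^0·0.70^9 + C(9,1)·0.30^1·0.70^8 + C(9,2)·0.30^2·0.70^7.
= 0.040354 + 0.155650 + 0.266828 = 0.4628.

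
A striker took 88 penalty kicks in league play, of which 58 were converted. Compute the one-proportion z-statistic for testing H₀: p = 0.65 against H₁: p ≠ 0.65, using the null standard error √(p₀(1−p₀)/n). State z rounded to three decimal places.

z = 0.179

Sample proportion p̂ = 58/88 = 0.65909.
Null standard error: √(0.65·0.35/88) = √0.002585227 = 0.050845.
z = (0.65909 − 0.65)/0.050845 = 0.00909/0.050845 = 0.179.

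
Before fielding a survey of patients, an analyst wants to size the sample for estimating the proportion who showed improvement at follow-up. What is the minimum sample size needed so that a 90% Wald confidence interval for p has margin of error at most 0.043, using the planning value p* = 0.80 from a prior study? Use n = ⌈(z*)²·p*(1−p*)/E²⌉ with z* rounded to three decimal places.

For 90% confidence, z* = 1.645.
p*(1−p*) = 0.80·0.20 = 0.1600.
Required n before rounding: 2.706025 × 0.1600 / 0.043² = 234.161.
⌈234.161⌉ = 235.

n = 235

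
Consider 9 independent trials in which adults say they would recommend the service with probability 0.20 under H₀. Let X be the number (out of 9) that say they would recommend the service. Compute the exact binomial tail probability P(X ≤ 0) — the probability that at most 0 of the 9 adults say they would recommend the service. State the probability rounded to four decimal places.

X is binomial with n = 9 and p = 0.20.
P(X ≤ 0) = C(9,0)·0.20^0·0.80^9.
= 0.134218 = 0.1342.

P = 0.1342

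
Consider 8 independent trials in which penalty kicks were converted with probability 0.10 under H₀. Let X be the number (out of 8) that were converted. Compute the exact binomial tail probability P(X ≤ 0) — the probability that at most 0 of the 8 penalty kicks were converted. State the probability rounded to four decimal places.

P = 0.4305

X is binomial with n = 8 and p = 0.10.
P(X ≤ 0) = C(8,0)·0.10^0·0.90^8.
= 0.430467 = 0.4305.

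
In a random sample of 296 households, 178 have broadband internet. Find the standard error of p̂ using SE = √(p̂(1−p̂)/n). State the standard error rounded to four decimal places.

With x = 178 successes in n = 296, p̂ = 0.60135.
p̂(1−p̂) = 0.60135·0.39865 = 0.239728.
SE = √(0.239728/296) = 0.0285.

SE = 0.0285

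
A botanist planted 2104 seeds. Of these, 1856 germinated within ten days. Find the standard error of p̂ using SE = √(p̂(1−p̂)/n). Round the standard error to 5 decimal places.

SE = 0.00703

p̂ = 1856/2104 = 0.88213.
p̂(1−p̂) = 0.88213·0.11787 = 0.103977.
Dividing by n and taking the root: √0.000049419 = 0.00703.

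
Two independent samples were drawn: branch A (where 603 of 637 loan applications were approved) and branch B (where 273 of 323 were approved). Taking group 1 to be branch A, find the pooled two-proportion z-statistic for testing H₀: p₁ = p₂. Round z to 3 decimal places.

z = 5.255

Sample proportions: p̂₁ = 603/637 = 0.94662 and p̂₂ = 273/323 = 0.84520.
Pooling: p̂ = 876/960 = 0.91250.
SE = √[p̂(1−p̂)(1/n₁+1/n₂)] = √[0.91250·0.08750·(1/637+1/323)] ≈ 0.019301.
z = (p̂₁ − p̂₂)/SE = (0.94662 − 0.84520)/0.019301 = 0.10142/0.019301 = 5.255.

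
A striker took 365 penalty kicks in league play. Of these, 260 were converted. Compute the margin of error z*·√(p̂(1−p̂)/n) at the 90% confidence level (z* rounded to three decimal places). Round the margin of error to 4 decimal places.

ME = 0.0390

The sample proportion is 260/365 = 0.71233.
SE(p̂) = √(0.71233·0.28767/365) = 0.023694.
z* = 1.645 at the 90% level.
Margin of error = z*·SE = 1.645 × 0.023694 = 0.0390.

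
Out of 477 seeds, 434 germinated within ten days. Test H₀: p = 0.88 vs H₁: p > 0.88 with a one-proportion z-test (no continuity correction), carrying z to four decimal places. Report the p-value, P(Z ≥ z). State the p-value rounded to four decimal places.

With x = 434 successes in n = 477, p̂ = 0.90985.
Under H₀, SE = √(p₀(1−p₀)/n) = √(0.88·0.12/477) = √0.000221384 = 0.014879.
Test statistic (full precision, shown to 4 dp): z = (434/477 − 0.88)/SE₀ ≈ 2.0064.
p-value = P(Z ≥ z) with z = 2.0064 → 0.0224.

p-value = 0.0224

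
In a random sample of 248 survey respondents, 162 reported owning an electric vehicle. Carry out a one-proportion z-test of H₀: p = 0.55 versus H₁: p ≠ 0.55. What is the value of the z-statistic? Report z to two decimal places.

p̂ = 162/248 = 0.65323.
Under H₀, SE = √(p₀(1−p₀)/n) = √(0.55·0.45/248) = √0.000997984 = 0.031591.
z = (p̂ − p₀)/SE = (0.65323 − 0.55)/0.031591 = 3.27.

z = 3.27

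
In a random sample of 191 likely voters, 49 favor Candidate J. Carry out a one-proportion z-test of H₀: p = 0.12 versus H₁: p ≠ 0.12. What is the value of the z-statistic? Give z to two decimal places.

z = 5.81

With x = 49 successes in n = 191, p̂ = 0.25654.
Under H₀, SE = √(p₀(1−p₀)/n) = √(0.12·0.88/191) = √0.000552880 = 0.023513.
Test statistic: z = 0.13654/0.023513 = 5.81.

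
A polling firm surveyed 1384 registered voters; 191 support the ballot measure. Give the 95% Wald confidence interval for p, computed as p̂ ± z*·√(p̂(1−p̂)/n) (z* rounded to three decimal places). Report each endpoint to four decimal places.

(0.1198, 0.1562)

Sample proportion p̂ = 191/1384 = 0.13801.
SE = √(p̂(1−p̂)/n) = √(0.118960/1384) = 0.009271.
For 95% confidence, z* = 1.960.
Margin of error: 1.960 × 0.009271 = 0.01817.
So the interval runs from 0.1198 to 0.1562.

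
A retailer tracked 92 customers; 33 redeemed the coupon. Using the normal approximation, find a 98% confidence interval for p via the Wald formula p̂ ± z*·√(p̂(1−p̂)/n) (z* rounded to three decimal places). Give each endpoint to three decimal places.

The sample proportion is 33/92 = 0.35870.
SE(p̂) = √(0.35870·0.64130/92) = 0.050004.
For 98% confidence, z* = 2.326.
Margin of error: 2.326 × 0.050004 = 0.11631.
So the interval runs from 0.242 to 0.475.

(0.242, 0.475)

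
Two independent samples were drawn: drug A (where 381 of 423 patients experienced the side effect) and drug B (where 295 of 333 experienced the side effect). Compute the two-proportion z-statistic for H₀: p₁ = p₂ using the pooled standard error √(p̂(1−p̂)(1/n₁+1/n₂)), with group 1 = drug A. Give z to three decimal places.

z = 0.658

Sample proportions: p̂₁ = 381/423 = 0.90071 and p̂₂ = 295/333 = 0.88589.
Pooled p̂ = (381+295)/(423+333) = 676/756 = 0.89418.
Pooled SE = √[0.0946222·0.00536707] ≈ 0.022535.
z = (p̂₁ − p̂₂)/SE = (0.90071 − 0.88589)/0.022535 = 0.01482/0.022535 = 0.658.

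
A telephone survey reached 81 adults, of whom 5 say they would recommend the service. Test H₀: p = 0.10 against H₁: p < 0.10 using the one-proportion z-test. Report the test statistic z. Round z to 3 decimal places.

p̂ = 5/81 = 0.06173.
Null standard error: √(0.10·0.90/81) = √0.001111111 = 0.033333.
Test statistic: z = -0.03827/0.033333 = -1.148.

z = -1.148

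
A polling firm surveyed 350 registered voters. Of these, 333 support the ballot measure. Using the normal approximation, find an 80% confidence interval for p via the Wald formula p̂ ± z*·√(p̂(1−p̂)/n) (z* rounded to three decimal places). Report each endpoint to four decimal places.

p̂ = 333/350 = 0.95143.
Standard error of p̂: √(0.046212/350) = √0.000132035 = 0.011491.
z* = 1.282 at the 80% level.
Margin of error: 1.282 × 0.011491 = 0.01473.
CI: 0.95143 ± 0.01473 = (0.9367, 0.9662).

(0.9367, 0.9662)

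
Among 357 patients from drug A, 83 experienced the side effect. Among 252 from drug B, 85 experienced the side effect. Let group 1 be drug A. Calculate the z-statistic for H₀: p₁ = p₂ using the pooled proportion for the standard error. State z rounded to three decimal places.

z = -2.850

p̂₁ = 83/357 = 0.23249, p̂₂ = 85/252 = 0.33730.
Pooled p̂ = (83+85)/(357+252) = 168/609 = 0.27586.
Pooled SE = √[0.1997622·0.00676937] ≈ 0.036773.
z = -0.10481/0.036773 = -2.850.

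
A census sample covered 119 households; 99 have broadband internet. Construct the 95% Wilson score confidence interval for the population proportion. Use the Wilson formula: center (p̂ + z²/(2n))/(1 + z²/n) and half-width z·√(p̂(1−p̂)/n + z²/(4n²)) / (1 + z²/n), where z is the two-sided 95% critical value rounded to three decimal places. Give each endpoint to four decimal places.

p̂ = 99/119 = 0.83193; z = 1.960, so z² = 3.841600.
Denominator 1 + z²/n = 1 + 3.841600/119 = 1.032282.
Center = (0.83193 + 0.016141)/1.032282 = 0.82155.
Radicand: p̂(1−p̂)/n + z²/(4n²) = 0.001174963 + 0.000067820 = 0.001242783.
Half-width = z·√(radicand)/denom = 1.960·0.035253/1.032282 = 0.06694.
CI: 0.82155 ± 0.06694 = (0.7546, 0.8885).

(0.7546, 0.8885)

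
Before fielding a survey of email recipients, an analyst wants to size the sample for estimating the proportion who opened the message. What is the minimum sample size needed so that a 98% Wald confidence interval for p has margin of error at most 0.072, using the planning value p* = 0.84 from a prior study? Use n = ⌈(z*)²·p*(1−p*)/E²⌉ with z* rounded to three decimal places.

n = 141

For 98% confidence, z* = 2.326.
p*(1−p*) = 0.1344.
Required n before rounding: 5.410276 × 0.1344 / 0.072² = 140.266.
Rounding up, n = 141.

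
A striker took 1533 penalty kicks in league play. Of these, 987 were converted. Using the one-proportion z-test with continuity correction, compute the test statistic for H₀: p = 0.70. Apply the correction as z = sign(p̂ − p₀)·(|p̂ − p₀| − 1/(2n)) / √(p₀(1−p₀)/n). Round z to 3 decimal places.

p̂ = 987/1533 = 0.64384. p̂ − p₀ = -0.056164.
1/(2n) = 0.000326.
Corrected numerator: |-0.056164| − 0.000326 = 0.055838.
SE₀ = √(0.70·0.30/1533) = 0.011704.
z = −0.055838/0.011704 = -4.771.

z = -4.771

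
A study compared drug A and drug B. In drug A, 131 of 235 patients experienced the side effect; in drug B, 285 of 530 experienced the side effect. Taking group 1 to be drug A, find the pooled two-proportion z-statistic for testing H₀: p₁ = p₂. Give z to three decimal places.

z = 0.505

p̂₁ = 131/235 = 0.55745, p̂₂ = 285/530 = 0.53774.
Pooling: p̂ = 416/765 = 0.54379.
Pooled SE = √[0.2480824·0.00614211] ≈ 0.039035.
z = 0.01971/0.039035 = 0.505.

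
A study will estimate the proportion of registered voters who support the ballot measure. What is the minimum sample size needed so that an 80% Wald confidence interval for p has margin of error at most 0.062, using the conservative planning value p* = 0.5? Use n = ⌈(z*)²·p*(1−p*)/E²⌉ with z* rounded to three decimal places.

z* = 1.282 at the 80% level.
p*(1−p*) = 0.50·0.50 = 0.2500.
(z*)²·p*(1−p*)/E² = 1.643524·0.2500/0.003844 = 106.889.
Rounding up, n = 107.

n = 107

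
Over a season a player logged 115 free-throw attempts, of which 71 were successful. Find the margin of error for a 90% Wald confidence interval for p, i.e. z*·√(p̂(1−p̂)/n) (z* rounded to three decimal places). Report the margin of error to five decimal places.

ME = 0.07455

With x = 71 successes in n = 115, p̂ = 0.61739.
Standard error of p̂: √(0.236219/115) = √0.002054081 = 0.045322.
z* = 1.645 at the 90% level.
Margin of error = z*·SE = 1.645 × 0.045322 = 0.07455.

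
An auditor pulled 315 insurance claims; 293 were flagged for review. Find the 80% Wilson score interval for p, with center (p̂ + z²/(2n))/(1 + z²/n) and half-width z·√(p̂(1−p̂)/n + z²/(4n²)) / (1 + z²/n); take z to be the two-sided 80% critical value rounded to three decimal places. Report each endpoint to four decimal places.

(0.9094, 0.9464)

p̂ = 293/315 = 0.93016; z = 1.282, so z² = 1.643524.
Denominator 1 + z²/n = 1 + 1.643524/315 = 1.005218.
Center = (0.93016 + 0.002609)/1.005218 = 0.92793.
Radicand: p̂(1−p̂)/n + z²/(4n²) = 0.000206233 + 0.000004141 = 0.000210374.
Half-width = 1.282·√0.000210374/1.005218 = 0.01850.
Interval: 0.92793 ± 0.01850 → (0.9094, 0.9464).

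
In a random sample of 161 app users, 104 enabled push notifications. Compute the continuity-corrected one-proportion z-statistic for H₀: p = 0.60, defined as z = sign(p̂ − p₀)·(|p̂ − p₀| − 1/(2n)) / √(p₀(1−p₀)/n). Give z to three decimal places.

The sample proportion is 104/161 = 0.64596. p̂ − p₀ = 0.045963.
Continuity correction 1/(2n) = 1/322 = 0.003106.
Corrected numerator: |0.045963| − 0.003106 = 0.042857.
Null standard error: √(0.60·0.40/161) = √0.001490683 = 0.038609.
z = +0.042857/0.038609 = 1.110.

z = 1.110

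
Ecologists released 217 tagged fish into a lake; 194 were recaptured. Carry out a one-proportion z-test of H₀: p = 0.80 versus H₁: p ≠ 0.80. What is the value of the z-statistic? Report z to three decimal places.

The sample proportion is 194/217 = 0.89401.
SE₀ = √(0.80·0.20/217) = 0.027154.
z = (p̂ − p₀)/SE = (0.89401 − 0.80)/0.027154 = 3.462.

z = 3.462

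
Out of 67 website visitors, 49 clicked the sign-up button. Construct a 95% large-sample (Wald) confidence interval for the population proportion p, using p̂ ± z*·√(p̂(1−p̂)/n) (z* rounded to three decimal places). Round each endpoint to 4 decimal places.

(0.6252, 0.8375)

With x = 49 successes in n = 67, p̂ = 0.73134.
Standard error of p̂: √(0.196480/67) = √0.002932542 = 0.054153.
The 95% critical value is z* = 1.960.
Margin = 1.960·0.054153 = 0.10614.
So the interval runs from 0.6252 to 0.8375.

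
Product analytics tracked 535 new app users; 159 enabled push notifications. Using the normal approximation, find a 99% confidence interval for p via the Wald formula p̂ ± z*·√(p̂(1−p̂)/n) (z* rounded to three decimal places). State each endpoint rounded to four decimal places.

Sample proportion p̂ = 159/535 = 0.29720.
SE = √(p̂(1−p̂)/n) = √(0.208871/535) = 0.019759.
For 99% confidence, z* = 2.576.
Margin = 2.576·0.019759 = 0.05090.
Interval: 0.29720 ± 0.05090 → (0.2463, 0.3481).

(0.2463, 0.3481)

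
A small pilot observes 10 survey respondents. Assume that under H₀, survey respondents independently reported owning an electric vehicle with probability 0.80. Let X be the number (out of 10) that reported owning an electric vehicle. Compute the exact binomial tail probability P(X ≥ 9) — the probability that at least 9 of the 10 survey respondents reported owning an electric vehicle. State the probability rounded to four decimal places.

P = 0.3758

X is binomial with n = 10 and p = 0.80.
P(X ≥ 9) = C(10,9)·0.80^9·0.20^1 + C(10,10)·0.80^10·0.20^0.
= 0.268435 + 0.107374 = 0.3758.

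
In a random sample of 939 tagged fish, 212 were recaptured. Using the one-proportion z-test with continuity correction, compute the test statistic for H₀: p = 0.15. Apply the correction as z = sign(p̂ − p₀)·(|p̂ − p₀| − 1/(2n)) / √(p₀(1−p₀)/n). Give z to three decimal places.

z = 6.457

p̂ = 212/939 = 0.22577. p̂ − p₀ = 0.075772.
Continuity correction 1/(2n) = 1/1878 = 0.000532.
Corrected numerator: |0.075772| − 0.000532 = 0.075240.
Under H₀, SE = √(p₀(1−p₀)/n) = √(0.15·0.85/939) = √0.000135783 = 0.011653.
z = (+)0.075240/0.011653 = 6.457.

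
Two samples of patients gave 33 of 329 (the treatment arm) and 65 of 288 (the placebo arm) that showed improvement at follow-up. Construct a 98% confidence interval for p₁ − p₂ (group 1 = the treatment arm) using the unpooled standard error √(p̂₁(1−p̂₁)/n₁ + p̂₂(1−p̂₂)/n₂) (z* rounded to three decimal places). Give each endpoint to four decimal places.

p̂₁ = 0.10030, p̂₂ = 0.22569, so the observed difference is -0.12539.
Unpooled SE = √(p̂₁(1−p̂₁)/n₁ + p̂₂(1−p̂₂)/n₂) = √(0.000274295 + 0.000606793) = 0.029683.
z* = 2.326 at the 98% level. Margin = 2.326·0.029683 = 0.06904.
Interval: -0.12539 ± 0.06904 → (-0.1944, -0.0563).

(-0.1944, -0.0563)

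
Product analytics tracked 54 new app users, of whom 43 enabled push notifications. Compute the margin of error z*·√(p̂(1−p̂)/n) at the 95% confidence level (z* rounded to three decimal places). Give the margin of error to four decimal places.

ME = 0.1074

Sample proportion p̂ = 43/54 = 0.79630.
SE(p̂) = √(0.79630·0.20370/54) = 0.054807.
The 95% critical value is z* = 1.960.
Margin of error = z*·SE = 1.960 × 0.054807 = 0.1074.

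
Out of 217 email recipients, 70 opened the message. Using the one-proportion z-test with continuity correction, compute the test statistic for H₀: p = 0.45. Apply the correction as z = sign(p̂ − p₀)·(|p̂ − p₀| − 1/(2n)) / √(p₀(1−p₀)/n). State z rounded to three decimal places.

The sample proportion is 70/217 = 0.32258. p̂ − p₀ = -0.127419.
Continuity correction 1/(2n) = 1/434 = 0.002304.
Corrected numerator: |-0.127419| − 0.002304 = 0.125115.
Under H₀, SE = √(p₀(1−p₀)/n) = √(0.45·0.55/217) = √0.001140553 = 0.033772.
z = (−)0.125115/0.033772 = -3.705.

z = -3.705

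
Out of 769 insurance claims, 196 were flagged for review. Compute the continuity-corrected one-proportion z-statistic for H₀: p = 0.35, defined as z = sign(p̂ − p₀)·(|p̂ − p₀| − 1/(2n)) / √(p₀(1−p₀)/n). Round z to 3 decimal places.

z = -5.493

With x = 196 successes in n = 769, p̂ = 0.25488. p̂ − p₀ = -0.095124.
1/(2n) = 0.000650.
Corrected numerator: |-0.095124| − 0.000650 = 0.094474.
Under H₀, SE = √(p₀(1−p₀)/n) = √(0.35·0.65/769) = √0.000295839 = 0.017200.
z = −0.094474/0.017200 = -5.493.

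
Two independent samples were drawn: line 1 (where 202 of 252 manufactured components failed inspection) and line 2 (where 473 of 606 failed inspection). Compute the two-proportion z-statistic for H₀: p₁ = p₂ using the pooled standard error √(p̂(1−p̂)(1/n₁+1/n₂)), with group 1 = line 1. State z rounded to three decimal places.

z = 0.686

p̂₁ = 202/252 = 0.80159, p̂₂ = 473/606 = 0.78053.
Pooled p̂ = (202+473)/(252+606) = 675/858 = 0.78671.
Pooled SE = √[0.1677955·0.00561842] ≈ 0.030704.
z = (p̂₁ − p̂₂)/SE = (0.80159 − 0.78053)/0.030704 = 0.02106/0.030704 = 0.686.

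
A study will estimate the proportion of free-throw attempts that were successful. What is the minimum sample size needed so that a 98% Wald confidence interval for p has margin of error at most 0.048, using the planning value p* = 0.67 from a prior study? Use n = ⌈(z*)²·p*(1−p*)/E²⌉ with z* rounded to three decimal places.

The 98% critical value is z* = 2.326.
p*(1−p*) = 0.67·0.33 = 0.2211.
Required n before rounding: 5.410276 × 0.2211 / 0.048² = 519.189.
Rounding up, n = 520.

n = 520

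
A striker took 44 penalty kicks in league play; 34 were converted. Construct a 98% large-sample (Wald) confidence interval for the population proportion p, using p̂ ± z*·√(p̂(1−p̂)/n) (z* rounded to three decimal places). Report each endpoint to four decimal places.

(0.6258, 0.9197)

Sample proportion p̂ = 34/44 = 0.77273.
SE(p̂) = √(0.77273·0.22727/44) = 0.063177.
The 98% critical value is z* = 2.326.
Margin = 2.326·0.063177 = 0.14695.
Interval: 0.77273 ± 0.14695 → (0.6258, 0.9197).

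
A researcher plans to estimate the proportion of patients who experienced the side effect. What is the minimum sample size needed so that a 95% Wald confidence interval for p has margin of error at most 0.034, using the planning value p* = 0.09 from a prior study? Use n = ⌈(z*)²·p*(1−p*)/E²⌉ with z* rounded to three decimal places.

The 95% critical value is z* = 1.960.
p*(1−p*) = 0.0819.
(z*)²·p*(1−p*)/E² = 3.841600·0.0819/0.001156 = 272.169.
⌈272.169⌉ = 273.

n = 273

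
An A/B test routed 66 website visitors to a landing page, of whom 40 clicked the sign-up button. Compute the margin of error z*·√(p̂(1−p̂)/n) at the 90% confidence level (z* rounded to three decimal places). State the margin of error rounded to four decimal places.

The sample proportion is 40/66 = 0.60606.
Standard error of p̂: √(0.238751/66) = √0.003617442 = 0.060145.
For 90% confidence, z* = 1.645.
Margin of error = z*·SE = 1.645 × 0.060145 = 0.0989.

ME = 0.0989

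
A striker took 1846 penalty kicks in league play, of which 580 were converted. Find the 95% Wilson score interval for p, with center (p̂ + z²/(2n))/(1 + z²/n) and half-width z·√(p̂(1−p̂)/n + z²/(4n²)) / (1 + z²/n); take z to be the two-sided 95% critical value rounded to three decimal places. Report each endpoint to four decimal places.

p̂ = 580/1846 = 0.31419; z = 1.960, so z² = 3.841600.
1 + z²/n = 1.002081.
Center = (0.31419 + 0.001041)/1.002081 = 0.31458.
Radicand: p̂(1−p̂)/n + z²/(4n²) = 0.000116726 + 0.000000282 = 0.000117008.
Half-width = 1.960·√0.000117008/1.002081 = 0.02116.
So the interval runs from 0.2934 to 0.3357.

(0.2934, 0.3357)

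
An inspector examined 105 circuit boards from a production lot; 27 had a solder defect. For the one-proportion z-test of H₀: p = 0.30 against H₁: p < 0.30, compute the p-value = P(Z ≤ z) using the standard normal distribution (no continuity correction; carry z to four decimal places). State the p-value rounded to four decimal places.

p̂ = 27/105 = 0.25714.
SE₀ = √(0.30·0.70/105) = 0.044721.
Test statistic (full precision, shown to 4 dp): z = (27/105 − 0.30)/SE₀ ≈ -0.9583.
From the standard normal, P(Z ≤ z) = 0.1690.

p-value = 0.1690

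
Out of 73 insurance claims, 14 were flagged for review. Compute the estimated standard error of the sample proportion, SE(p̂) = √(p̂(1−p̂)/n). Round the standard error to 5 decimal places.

The sample proportion is 14/73 = 0.19178.
p̂(1−p̂) = 0.19178·0.80822 = 0.155000.
SE = √(0.155000/73) = √0.002123288 = 0.04608.

SE = 0.04608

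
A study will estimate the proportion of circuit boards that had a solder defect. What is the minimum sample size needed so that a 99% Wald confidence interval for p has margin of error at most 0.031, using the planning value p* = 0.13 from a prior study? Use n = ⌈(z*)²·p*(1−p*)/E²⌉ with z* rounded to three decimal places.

n = 781

z* = 2.576 at the 99% level.
p*(1−p*) = 0.13·0.87 = 0.1131.
Required n before rounding: 6.635776 × 0.1131 / 0.031² = 780.964.
Rounding up, n = 781.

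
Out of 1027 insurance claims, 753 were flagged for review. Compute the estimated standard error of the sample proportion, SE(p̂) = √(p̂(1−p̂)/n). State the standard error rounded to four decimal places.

p̂ = 753/1027 = 0.73320.
p̂(1−p̂) = 0.195618.
SE = √(0.195618/1027) = 0.0138.

SE = 0.0138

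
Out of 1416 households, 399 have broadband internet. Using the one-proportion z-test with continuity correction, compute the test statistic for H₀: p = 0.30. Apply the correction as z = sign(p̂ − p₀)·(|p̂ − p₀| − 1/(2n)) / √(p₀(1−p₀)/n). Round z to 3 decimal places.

z = -1.467

The sample proportion is 399/1416 = 0.28178. p̂ − p₀ = -0.018220.
1/(2n) = 0.000353.
Corrected numerator: |-0.018220| − 0.000353 = 0.017867.
Under H₀, SE = √(p₀(1−p₀)/n) = √(0.30·0.70/1416) = √0.000148305 = 0.012178.
z = −0.017867/0.012178 = -1.467.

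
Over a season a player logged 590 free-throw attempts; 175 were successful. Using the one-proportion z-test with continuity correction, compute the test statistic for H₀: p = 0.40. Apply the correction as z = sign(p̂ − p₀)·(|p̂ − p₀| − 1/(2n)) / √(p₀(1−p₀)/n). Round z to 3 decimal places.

z = -5.084

p̂ = 175/590 = 0.29661. p̂ − p₀ = -0.103390.
Continuity correction 1/(2n) = 1/1180 = 0.000847.
Corrected numerator: |-0.103390| − 0.000847 = 0.102543.
SE₀ = √(0.40·0.60/590) = 0.020169.
z = (−)0.102543/0.020169 = -5.084.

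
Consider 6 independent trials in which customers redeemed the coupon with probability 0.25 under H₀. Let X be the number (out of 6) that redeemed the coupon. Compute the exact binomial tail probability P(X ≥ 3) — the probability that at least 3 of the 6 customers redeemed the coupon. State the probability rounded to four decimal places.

P = 0.1694

X is binomial with n = 6 and p = 0.25.
P(X ≥ 3) = C(6,3)·0.25^3·0.75^3 + C(6,4)·0.25^4·0.75^2 + C(6,5)·0.25^5·0.75^1 + C(6,6)·0.25^6·0.75^0.
= 0.131836 + 0.032959 + 0.004395 + 0.000244 = 0.1694.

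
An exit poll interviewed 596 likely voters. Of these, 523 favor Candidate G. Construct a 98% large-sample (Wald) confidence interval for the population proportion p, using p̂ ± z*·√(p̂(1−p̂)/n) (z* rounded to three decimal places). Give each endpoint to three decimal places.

(0.846, 0.909)

The sample proportion is 523/596 = 0.87752.
Standard error of p̂: √(0.107481/596) = √0.000180337 = 0.013429.
For 98% confidence, z* = 2.326.
Margin of error: 2.326 × 0.013429 = 0.03124.
Interval: 0.87752 ± 0.03124 → (0.846, 0.909).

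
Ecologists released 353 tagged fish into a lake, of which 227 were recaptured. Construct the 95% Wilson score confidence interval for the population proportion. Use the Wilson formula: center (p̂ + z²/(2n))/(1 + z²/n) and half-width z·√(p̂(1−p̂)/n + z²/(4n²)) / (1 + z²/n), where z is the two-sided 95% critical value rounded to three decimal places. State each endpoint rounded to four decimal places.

p̂ = 227/353 = 0.64306; z = 1.960, so z² = 3.841600.
Denominator 1 + z²/n = 1 + 3.841600/353 = 1.010883.
Center = (0.64306 + 0.005441)/1.010883 = 0.64152.
Radicand: p̂(1−p̂)/n + z²/(4n²) = 0.000650238 + 0.000007707 = 0.000657945.
Half-width = z·√(radicand)/denom = 1.960·0.025650/1.010883 = 0.04973.
CI: 0.64152 ± 0.04973 = (0.5918, 0.6913).

(0.5918, 0.6913)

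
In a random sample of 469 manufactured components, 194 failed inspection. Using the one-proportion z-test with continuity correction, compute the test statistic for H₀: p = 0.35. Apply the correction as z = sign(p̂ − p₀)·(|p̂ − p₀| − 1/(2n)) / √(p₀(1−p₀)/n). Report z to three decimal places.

Sample proportion p̂ = 194/469 = 0.41365. p̂ − p₀ = 0.063646.
1/(2n) = 0.001066.
Corrected numerator: |0.063646| − 0.001066 = 0.062580.
SE₀ = √(0.35·0.65/469) = 0.022024.
z = +0.062580/0.022024 = 2.841.

z = 2.841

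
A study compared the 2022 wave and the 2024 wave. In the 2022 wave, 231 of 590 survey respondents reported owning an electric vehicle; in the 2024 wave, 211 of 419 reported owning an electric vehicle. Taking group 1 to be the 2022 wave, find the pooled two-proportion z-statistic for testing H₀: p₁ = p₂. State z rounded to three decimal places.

z = -3.535

Sample proportions: p̂₁ = 231/590 = 0.39153 and p̂₂ = 211/419 = 0.50358.
Pooled p̂ = (231+211)/(590+419) = 442/1009 = 0.43806.
Pooled SE = √[0.2461631·0.00408155] ≈ 0.031697.
z = (p̂₁ − p̂₂)/SE = (0.39153 − 0.50358)/0.031697 = -0.11205/0.031697 = -3.535.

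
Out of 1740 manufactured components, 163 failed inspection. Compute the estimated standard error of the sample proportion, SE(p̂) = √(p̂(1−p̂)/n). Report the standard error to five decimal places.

p̂ = 163/1740 = 0.09368.
p̂(1−p̂) = 0.084904.
SE = √(0.084904/1740) = √0.000048795 = 0.00699.

SE = 0.00699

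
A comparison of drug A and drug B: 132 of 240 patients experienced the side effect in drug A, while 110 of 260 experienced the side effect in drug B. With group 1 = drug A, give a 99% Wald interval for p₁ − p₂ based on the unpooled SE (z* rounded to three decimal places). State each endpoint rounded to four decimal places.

(0.0126, 0.2413)

p̂₁ = 0.55000, p̂₂ = 0.42308, so the observed difference is 0.12692.
Unpooled SE = √(p̂₁(1−p̂₁)/n₁ + p̂₂(1−p̂₂)/n₂) = √(0.001031250 + 0.000938780) = 0.044385.
For 99% confidence, z* = 2.576. Margin of error = 0.11434.
So the interval runs from 0.0126 to 0.2413.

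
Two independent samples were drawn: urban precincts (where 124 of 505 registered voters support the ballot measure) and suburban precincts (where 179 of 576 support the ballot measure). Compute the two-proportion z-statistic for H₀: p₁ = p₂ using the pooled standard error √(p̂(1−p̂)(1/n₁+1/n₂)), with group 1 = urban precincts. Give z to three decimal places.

z = -2.382

Sample proportions: p̂₁ = 124/505 = 0.24554 and p̂₂ = 179/576 = 0.31076.
Pooled p̂ = (124+179)/(505+576) = 303/1081 = 0.28030.
SE = √[p̂(1−p̂)(1/n₁+1/n₂)] = √[0.28030·0.71970·(1/505+1/576)] ≈ 0.027380.
z = (p̂₁ − p̂₂)/SE = (0.24554 − 0.31076)/0.027380 = -0.06522/0.027380 = -2.382.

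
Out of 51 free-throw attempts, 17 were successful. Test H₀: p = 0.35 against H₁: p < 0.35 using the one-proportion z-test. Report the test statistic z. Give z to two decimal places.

With x = 17 successes in n = 51, p̂ = 0.33333.
Under H₀, SE = √(p₀(1−p₀)/n) = √(0.35·0.65/51) = √0.004460784 = 0.066789.
z = (p̂ − p₀)/SE = (0.33333 − 0.35)/0.066789 = -0.25.

z = -0.25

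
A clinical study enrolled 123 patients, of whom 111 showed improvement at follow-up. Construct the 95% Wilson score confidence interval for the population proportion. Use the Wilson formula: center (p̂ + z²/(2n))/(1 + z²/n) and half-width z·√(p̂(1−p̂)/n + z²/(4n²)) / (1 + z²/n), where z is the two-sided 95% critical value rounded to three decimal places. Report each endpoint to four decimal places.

p̂ = 111/123 = 0.90244; z = 1.960, so z² = 3.841600.
1 + z²/n = 1.031233.
Center = (0.90244 + 0.015616)/1.031233 = 0.89025.
Radicand: p̂(1−p̂)/n + z²/(4n²) = 0.000715795 + 0.000063481 = 0.000779276.
Half-width = z·√(radicand)/denom = 1.960·0.027916/1.031233 = 0.05306.
Interval: 0.89025 ± 0.05306 → (0.8372, 0.9433).

(0.8372, 0.9433)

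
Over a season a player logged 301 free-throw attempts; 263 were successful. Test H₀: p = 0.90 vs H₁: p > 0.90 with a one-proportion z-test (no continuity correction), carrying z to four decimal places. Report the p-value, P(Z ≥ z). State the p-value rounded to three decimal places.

p-value = 0.935

The sample proportion is 263/301 = 0.87375.
SE₀ = √(0.90·0.10/301) = 0.017292.
Test statistic (full precision, shown to 4 dp): z = (263/301 − 0.90)/SE₀ ≈ -1.5178.
p-value = P(Z ≥ z) with z = -1.5178 → 0.935.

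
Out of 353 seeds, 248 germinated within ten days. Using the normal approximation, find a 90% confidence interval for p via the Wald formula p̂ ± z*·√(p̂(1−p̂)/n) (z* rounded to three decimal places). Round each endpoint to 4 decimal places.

The sample proportion is 248/353 = 0.70255.
Standard error of p̂: √(0.208974/353) = √0.000591993 = 0.024331.
For 90% confidence, z* = 1.645.
Margin of error: 1.645 × 0.024331 = 0.04002.
Interval: 0.70255 ± 0.04002 → (0.6625, 0.7426).

(0.6625, 0.7426)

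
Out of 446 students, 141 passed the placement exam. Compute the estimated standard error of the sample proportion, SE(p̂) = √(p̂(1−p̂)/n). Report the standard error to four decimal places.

SE = 0.0220

The sample proportion is 141/446 = 0.31614.
p̂(1−p̂) = 0.31614·0.68386 = 0.216196.
SE = √(0.216196/446) = √0.000484744 = 0.0220.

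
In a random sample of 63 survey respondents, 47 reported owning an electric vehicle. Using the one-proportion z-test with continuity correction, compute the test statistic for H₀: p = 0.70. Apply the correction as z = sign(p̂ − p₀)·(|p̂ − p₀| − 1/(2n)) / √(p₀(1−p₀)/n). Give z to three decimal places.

z = 0.660

p̂ = 47/63 = 0.74603. p̂ − p₀ = 0.046032.
1/(2n) = 0.007937.
Corrected numerator: |0.046032| − 0.007937 = 0.038095.
Under H₀, SE = √(p₀(1−p₀)/n) = √(0.70·0.30/63) = √0.003333333 = 0.057735.
z = (+)0.038095/0.057735 = 0.660.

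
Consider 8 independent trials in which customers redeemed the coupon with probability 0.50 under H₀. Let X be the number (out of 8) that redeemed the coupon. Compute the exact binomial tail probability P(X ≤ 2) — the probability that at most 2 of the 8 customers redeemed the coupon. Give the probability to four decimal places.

P = 0.1445

X ~ Binomial(n=8, p=0.50).
P(X ≤ 2) = C(8,0)·0.50^0·0.50^8 + C(8,1)·0.50^1·0.50^7 + C(8,2)·0.50^2·0.50^6.
= 0.003906 + 0.031250 + 0.109375 = 0.1445.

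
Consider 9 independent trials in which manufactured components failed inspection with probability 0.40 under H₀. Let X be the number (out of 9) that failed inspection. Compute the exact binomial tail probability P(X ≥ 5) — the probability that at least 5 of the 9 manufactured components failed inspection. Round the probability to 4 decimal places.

X ~ Binomial(n=9, p=0.40).
P(X ≥ 5) = Σ_{j=5}^{9} C(9,j)·0.40^j·0.60^{9−j}.
= 0.167215 + 0.074318 + 0.021234 + 0.003539 + 0.000262 = 0.2666.

P = 0.2666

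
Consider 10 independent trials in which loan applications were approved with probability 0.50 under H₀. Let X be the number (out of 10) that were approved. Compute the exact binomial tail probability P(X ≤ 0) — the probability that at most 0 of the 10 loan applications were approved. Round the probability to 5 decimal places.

X ~ Binomial(n=10, p=0.50).
P(X ≤ 0) = C(10,0)·0.50^0·0.50^10.
= 0.000977 = 0.00098.

P = 0.00098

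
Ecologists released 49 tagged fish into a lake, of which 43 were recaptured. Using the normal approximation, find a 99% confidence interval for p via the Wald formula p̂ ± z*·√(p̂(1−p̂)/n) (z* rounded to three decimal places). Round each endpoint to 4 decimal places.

p̂ = 43/49 = 0.87755.
SE(p̂) = √(0.87755·0.12245/49) = 0.046829.
For 99% confidence, z* = 2.576.
Margin = 2.576·0.046829 = 0.12063.
CI: 0.87755 ± 0.12063 = (0.7569, 0.9982).

(0.7569, 0.9982)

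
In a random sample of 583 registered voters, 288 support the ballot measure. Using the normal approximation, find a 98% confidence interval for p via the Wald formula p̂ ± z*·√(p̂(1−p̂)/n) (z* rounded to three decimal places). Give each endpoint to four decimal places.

p̂ = 288/583 = 0.49400.
SE(p̂) = √(0.49400·0.50600/583) = 0.020706.
For 98% confidence, z* = 2.326.
Margin of error: 2.326 × 0.020706 = 0.04816.
Interval: 0.49400 ± 0.04816 → (0.4458, 0.5422).

(0.4458, 0.5422)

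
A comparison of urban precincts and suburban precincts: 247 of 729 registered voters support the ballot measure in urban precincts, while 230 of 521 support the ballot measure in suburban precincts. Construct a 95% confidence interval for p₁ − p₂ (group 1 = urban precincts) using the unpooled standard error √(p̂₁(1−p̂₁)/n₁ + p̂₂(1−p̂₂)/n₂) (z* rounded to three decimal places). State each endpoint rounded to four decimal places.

p̂₁ = 0.33882, p̂₂ = 0.44146, so the observed difference is -0.10264.
SE = √(0.000307299 + 0.000473269) = √0.000780568 = 0.027939.
For 95% confidence, z* = 1.960. Margin of error = 0.05476.
So the interval runs from -0.1574 to -0.0479.

(-0.1574, -0.0479)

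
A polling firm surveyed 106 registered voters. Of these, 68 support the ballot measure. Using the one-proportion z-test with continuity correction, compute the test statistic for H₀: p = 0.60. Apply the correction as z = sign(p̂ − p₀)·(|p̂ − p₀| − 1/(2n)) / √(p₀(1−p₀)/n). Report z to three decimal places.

With x = 68 successes in n = 106, p̂ = 0.64151. p̂ − p₀ = 0.041509.
1/(2n) = 0.004717.
Corrected numerator: |0.041509| − 0.004717 = 0.036792.
Under H₀, SE = √(p₀(1−p₀)/n) = √(0.60·0.40/106) = √0.002264151 = 0.047583.
z = +0.036792/0.047583 = 0.773.

z = 0.773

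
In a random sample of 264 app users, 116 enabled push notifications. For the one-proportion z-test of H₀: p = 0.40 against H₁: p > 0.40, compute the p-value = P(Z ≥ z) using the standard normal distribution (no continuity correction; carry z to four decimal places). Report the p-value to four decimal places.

The sample proportion is 116/264 = 0.43939.
Under H₀, SE = √(p₀(1−p₀)/n) = √(0.40·0.60/264) = √0.000909091 = 0.030151.
z = (p̂ − p₀)/SE = (116/264 − 0.40)/0.030151 ≈ 1.3065.
From the standard normal, P(Z ≥ z) = 0.0957.

p-value = 0.0957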